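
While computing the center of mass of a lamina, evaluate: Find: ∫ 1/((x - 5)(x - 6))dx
Partial fractions: 1/((x-5)(x-6)) = A/(x-5)+B/(x-6)
A = -1, B = 1
∫ [-1· 1/(x-5)+1· 1/(x-6)] dx
= (1)[ln|x-6| - ln|x-5|]+C

Answer: ln|(x-6)/(x-5)|+C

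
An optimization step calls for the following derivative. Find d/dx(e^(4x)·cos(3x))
Product rule: (fg)' = f'g+fg'
f = e^(4x), f' = 4·e^(4x)
g = cos(3x), g' = -3·sin(3x)

Answer: 4·e^(4x)·cos(3x)-3·e^(4x)·sin(3x)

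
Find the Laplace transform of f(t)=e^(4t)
L{e^(at)} = 1/(s-a)
L{e^(4t)} = 1/(s-4)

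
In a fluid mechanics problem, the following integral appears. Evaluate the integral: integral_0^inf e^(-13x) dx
integral_0^inf e^(-13x) dx=[-1/13 * e^(-13x)]_0^inf
=0 - (-1/13)=1/13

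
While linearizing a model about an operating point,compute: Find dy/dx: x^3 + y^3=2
Differentiate: 3x^2 + 3y^2·(dy/dx) = 0
dy/dx = -3x^2/(3y^2)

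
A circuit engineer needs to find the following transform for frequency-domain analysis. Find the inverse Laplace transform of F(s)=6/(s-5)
L^(-1){6/(s-a)}=c·e^(at)
Here a=5, c=6

Answer: 6e^(5t)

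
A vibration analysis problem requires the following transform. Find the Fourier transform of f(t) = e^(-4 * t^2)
The Fourier transform of a Gaussian e^(-a * t^2) is sqrt(pi/a) * e^(-omega^2/(4a)).
With a=4: F(omega)=sqrt(pi)/2 * e^(-omega^2/16)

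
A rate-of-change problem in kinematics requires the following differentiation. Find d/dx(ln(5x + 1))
Chain rule: d/dx[ln(u)]=u'/u where u=5x + 1
u'=5

Answer: (5)/(5x + 1)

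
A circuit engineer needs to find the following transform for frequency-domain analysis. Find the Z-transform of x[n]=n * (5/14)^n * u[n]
Using the property Z{n * a^n * u[n]} = az/(z-a)^2
With a = 5/14: X(z) = (5/14)z/(z - 5/14)^2, |z| > 5/14

Answer: (5/14)z/(z - 5/14)^2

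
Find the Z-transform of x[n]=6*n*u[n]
Z{n * u[n]}=z/(z-1)^2
By linearity: Z{6 * n * u[n]}=6z/(z-1)^2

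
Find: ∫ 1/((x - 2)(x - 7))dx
Partial fractions: 1/((x-2)(x-7)) = A/(x-2)+B/(x-7)
A = -1/5, B = 1/5
∫ [-1/5· 1/(x-2)+1/5· 1/(x-7)] dx
= (1/5)[ln|x-7| - ln|x-2|]+C

Answer: (1/5)·ln|(x-7)/(x-2)|+C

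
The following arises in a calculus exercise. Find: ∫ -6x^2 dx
Using power rule: ∫ -6x^2 dx=-6/3 x^3 + C=-2x^3 + C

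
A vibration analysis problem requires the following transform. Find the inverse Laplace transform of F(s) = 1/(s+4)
L^(-1){1/(s-a)}=c·e^(at)
Here a=-4, c=1

Answer: e^(-4t)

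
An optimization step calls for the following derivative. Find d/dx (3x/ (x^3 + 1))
Quotient rule: (f/g)'=(f'g - fg')/g²
f=3x, f'=3
g=x^3+1, g'=3x^2

Answer: (3·(x^3+1)-9x^3)/(x^3+1)²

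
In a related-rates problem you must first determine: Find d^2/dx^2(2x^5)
Apply power rule 2 times:
d^1: 10x^4
d^2: 40x^3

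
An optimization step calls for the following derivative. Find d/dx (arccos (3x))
d/dx[arccos(u)] = -u'/√(1-u²), u = 3x, u' = 3

Answer: -3/√(1 - 9x²)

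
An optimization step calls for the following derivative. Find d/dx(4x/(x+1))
Quotient rule: (f/g)' = (f'g - fg')/g²
f = 4x, f' = 4
g = x+1, g' = 1

Answer: (4·(x+1)-4x)/(x+1)²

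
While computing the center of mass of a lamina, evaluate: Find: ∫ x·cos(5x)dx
By parts: u = x, dv = cos(5x) dx
du = dx, v = sin(5x)/5
= x·sin(5x)/5+cos(5x)/5²+C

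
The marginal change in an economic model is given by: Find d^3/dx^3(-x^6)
Apply power rule 3 times:
d^1: -6x^5
d^2: -30x^4
d^3: -120x^3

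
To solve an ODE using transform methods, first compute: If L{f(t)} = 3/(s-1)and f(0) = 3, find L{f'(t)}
L{f'(t)}=s·F(s) - f(0)=3s/(s-1)-3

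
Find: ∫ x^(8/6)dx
Power rule: ∫ x^(4/3) dx=x^(7/3)/(7/3) + C

Answer: (3/7)·x^(7/3) + C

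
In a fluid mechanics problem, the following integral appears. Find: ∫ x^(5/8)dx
Power rule: ∫ x^(5/8) dx=x^(13/8)/(13/8) + C

Answer: (8/13)·x^(13/8) + C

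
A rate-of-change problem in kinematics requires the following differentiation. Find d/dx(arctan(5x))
d/dx[arctan(u)] = u'/(1+u²), u = 5x, u' = 5

Answer: 5/(1+25x²)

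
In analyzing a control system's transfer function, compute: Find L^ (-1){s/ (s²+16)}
L^(-1){s/(s²+w²)}=cos(wt)
Here w=4

Answer: cos(4t)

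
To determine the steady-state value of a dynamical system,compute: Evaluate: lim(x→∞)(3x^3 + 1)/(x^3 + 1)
Divide numerator and denominator by x^3:
lim (3+1/x^3)/(1+1/x^3) = 3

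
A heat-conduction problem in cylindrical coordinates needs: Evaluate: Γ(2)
Γ(n) = (n-1)! for positive integers
Γ(2) = 1! = 1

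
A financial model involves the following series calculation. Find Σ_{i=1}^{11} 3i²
=3·n(n+1)(2n+1)/6=3·11·12·23/6=1518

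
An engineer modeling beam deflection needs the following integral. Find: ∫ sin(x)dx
Using standard integral: ∫ sin(x) dx = -cos(x)+C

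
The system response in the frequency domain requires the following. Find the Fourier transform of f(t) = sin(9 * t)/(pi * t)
sin(W * t)/(pi * t)=(W/pi) * sinc(W * t/pi) is the impulse response of the ideal low-pass filter with cutoff W (here W=9).
Its Fourier transform is a rectangular function:
F(omega)=1 for |omega| < 9, 0 otherwise

Answer: rect(omega/18) [i.e., 1 for |omega| < 9, 0 otherwise]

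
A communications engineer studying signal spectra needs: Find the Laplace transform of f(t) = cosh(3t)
L{cosh(at)} = s/(s²-a²)
L{cosh(3t)} = s/(s²-9)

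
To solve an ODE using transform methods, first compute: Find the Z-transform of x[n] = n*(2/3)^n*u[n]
Using the property Z{n * a^n * u[n]}=az/(z-a)^2
With a=2/3: X(z)=(2/3)z/(z - 2/3)^2, |z| > 2/3

Answer: (2/3)z/(z - 2/3)^2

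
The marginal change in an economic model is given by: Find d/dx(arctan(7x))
d/dx[arctan(u)]=u'/(1 + u²), u=7x, u'=7

Answer: 7/(1 + 49x²)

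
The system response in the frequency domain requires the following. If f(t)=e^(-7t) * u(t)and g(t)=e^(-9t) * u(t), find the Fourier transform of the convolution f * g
By the convolution theorem: F{f * g}=F(omega) * G(omega)
F(omega)=1/(7 + j * omega), G(omega)=1/(9 + j * omega)
F{f * g}=1/((7 + j * omega)(9 + j * omega))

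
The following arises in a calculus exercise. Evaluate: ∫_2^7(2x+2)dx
Step 1: Find antiderivative F(x)=x^2 + 2x
Step 2: F(7) - F(2)=63 - (8)=55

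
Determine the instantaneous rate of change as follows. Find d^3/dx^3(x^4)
Apply power rule 3 times:
d^1: 4x^3
d^2: 12x^2
d^3: 24x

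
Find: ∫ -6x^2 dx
Using power rule: ∫ -6x^2 dx=-6/3 x^3 + C=-2x^3 + C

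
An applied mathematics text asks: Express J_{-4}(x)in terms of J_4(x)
For integer n: J_{-n}(x) = (-1)^n J_n(x)
With n = 4: J_{-4}(x) = (-1)^4 J_4(x) = J_4(x)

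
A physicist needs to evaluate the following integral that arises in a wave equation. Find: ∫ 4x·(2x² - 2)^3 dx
Let u = 2x² - 2, du = 4x dx
∫ u^3 du = u^4/4+C

Answer: (2x² - 2)^4/4+C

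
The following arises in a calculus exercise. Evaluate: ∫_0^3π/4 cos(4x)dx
Antiderivative: sin(4x)/4
Evaluate at bounds: [sin(4·3π/4)/4] - [sin(4·0)/4]
=((0) - (0))/4=0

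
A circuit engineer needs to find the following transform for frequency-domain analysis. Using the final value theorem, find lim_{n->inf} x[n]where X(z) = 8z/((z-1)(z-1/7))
Final value theorem: lim x[n]=lim_{z->1} (z-1) * X(z)
(z-1) * X(z)=8z/(z-1/7)
As z->1: 8/(1 - 1/7)=8/(6/7)=28/3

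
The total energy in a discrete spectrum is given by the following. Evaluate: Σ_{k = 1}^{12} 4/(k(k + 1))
Partial fractions: 4/(k(k + 1)) = 4/k - 4/(k + 1)
Telescoping sum: 4(1 - 1/13) = 4·12/13

Answer: 48/13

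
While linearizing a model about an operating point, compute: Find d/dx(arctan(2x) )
d/dx[arctan(u)] = u'/(1 + u²), u = 2x, u' = 2

Answer: 2/(1 + 4x²)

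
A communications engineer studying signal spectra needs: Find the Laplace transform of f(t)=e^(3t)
L{e^(at)} = 1/(s-a)
L{e^(3t)} = 1/(s-3)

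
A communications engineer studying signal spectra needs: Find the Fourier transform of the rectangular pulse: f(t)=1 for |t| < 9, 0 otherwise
F(omega)=integral from -9 to 9 of e^(-j*omega*t) dt
=2*sin(9*omega)/omega=18*sinc(9*omega/pi)

Answer: 2*sin(9*omega)/omega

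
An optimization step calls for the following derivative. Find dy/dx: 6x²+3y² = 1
Differentiate: 12x+6y·(dy/dx)=0
dy/dx=-12x/(6y)=-2·(x/y)

Answer: dy/dx=-2·(x/y)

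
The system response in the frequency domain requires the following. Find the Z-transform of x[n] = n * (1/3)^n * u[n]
Using the property Z{n * a^n * u[n]}=az/(z-a)^2
With a=1/3: X(z)=(1/3)z/(z - 1/3)^2, |z| > 1/3

Answer: (1/3)z/(z - 1/3)^2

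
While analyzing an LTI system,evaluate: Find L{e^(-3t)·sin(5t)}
First shifting: L{e^(at)f(t)} = F(s-a)
L{sin(5t)} = 5/(s² + 25)
Shift: 5/((s + 3)² + 25)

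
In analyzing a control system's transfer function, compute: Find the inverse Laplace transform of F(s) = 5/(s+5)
L^(-1){5/(s-a)}=c·e^(at)
Here a=-5, c=5

Answer: 5e^(-5t)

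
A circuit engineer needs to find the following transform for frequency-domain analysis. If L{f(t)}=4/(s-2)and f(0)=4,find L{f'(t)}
L{f'(t)} = s·F(s) - f(0) = 4s/(s-2)-4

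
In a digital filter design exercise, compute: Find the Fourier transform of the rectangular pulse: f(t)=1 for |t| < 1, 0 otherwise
F(omega) = integral from -1 to 1 of e^(-j*omega*t) dt
= 2*sin(1*omega)/omega = 2*sinc(1*omega/pi)

Answer: 2*sin(1*omega)/omega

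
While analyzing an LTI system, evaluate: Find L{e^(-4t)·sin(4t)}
First shifting: L{e^(at)f(t)} = F(s-a)
L{sin(4t)} = 4/(s² + 16)
Shift: 4/((s + 4)² + 16)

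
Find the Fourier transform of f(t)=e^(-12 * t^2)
The Fourier transform of a Gaussian e^(-a*t^2) is sqrt(pi/a)*e^(-omega^2/(4a)).
With a = 12: F(omega) = sqrt(pi/12)*e^(-omega^2/48)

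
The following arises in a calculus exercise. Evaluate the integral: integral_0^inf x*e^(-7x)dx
This is a Gamma integral. Substitute u=7x (du=7 dx):
integral_0^inf x * e^(-7x) dx=(1/7^2) integral_0^inf u^1 * e^(-u) du
=Gamma(2)/7^2=1!/7^2=1/49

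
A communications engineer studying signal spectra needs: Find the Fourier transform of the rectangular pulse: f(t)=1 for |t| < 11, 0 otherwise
F(omega) = integral from -11 to 11 of e^(-j*omega*t) dt
= 2*sin(11*omega)/omega = 22*sinc(11*omega/pi)

Answer: 2*sin(11*omega)/omega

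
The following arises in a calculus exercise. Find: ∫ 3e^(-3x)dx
Since d/dx[e^(-3x)] = -3e^(-3x), we get -1 e^(-3x)+C

Answer: -e^(-3x)+C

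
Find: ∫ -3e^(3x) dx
Since d/dx[e^(3x)]=3e^(3x), we get -1 e^(3x) + C

Answer: -e^(3x) + C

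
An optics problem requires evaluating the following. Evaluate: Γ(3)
Γ(n)=(n-1)! for positive integers
Γ(3)=2!=2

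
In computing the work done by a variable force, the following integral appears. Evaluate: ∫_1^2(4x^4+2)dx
Step 1: Find antiderivative F(x)=(4/5)x^5+2x
Step 2: F(2) - F(1)=148/5 - (14/5)=134/5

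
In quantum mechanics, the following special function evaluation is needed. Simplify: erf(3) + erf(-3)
erf is odd: erf(-3) = -erf(3)
erf(3) + erf(-3) = erf(3) - erf(3) = 0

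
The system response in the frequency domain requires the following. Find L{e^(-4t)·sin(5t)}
First shifting: L{e^(at)f(t)}=F(s-a)
L{sin(5t)}=5/(s² + 25)
Shift: 5/((s + 4)² + 25)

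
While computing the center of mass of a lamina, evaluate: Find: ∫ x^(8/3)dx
Power rule: ∫ x^(8/3) dx=x^(11/3)/(11/3)+C

Answer: (3/11)·x^(11/3)+C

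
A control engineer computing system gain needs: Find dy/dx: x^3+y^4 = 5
Differentiate: 3x^2 + 4y^3·(dy/dx) = 0
dy/dx = -3x^2/(4y^3)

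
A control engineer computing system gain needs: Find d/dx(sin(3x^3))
Chain rule: d/dx[sin(u)] = cos(u)·u' where u = 3x^3
u' = 9x^2

Answer: 9x^2·cos(3x^3)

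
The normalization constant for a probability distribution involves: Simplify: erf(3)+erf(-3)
erf is odd: erf(-3)=-erf(3)
erf(3) + erf(-3)=erf(3) - erf(3)=0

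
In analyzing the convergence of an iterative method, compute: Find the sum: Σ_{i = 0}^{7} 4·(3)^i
Geometric series: S = a(1 - r^n)/(1 - r)
a = 4, r = 3, n = 8
S = 4(1-6561)/-2 = 13120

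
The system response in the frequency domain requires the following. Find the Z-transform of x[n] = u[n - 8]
Using the time-shift property: Z{u[n-8]}=z^(-8) * z/(z-1)
=z^(-7)/(z-1)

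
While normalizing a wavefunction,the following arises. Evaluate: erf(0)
erf(0) = 0 (error function is odd and erf(0) = 0 by definition)

Answer: 0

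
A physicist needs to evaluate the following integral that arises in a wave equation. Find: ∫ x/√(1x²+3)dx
Let u=x²+3, du=2x dx
∫ (1/2)·u^(-1/2) du=√u+C

Answer: √(x²+3)+C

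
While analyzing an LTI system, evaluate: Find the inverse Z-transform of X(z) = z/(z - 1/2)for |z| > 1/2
Standard pair: z/(z-a) <-> a^n * u[n] for causal signals
With a = 1/2: x[n] = (1/2)^n * u[n]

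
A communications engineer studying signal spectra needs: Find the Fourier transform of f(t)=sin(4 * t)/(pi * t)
sin(W*t)/(pi*t)=(W/pi)*sinc(W*t/pi) is the impulse response of the ideal low-pass filter with cutoff W (here W=4).
Its Fourier transform is a rectangular function:
F(omega)=1 for |omega| < 4, 0 otherwise

Answer: rect(omega/8) [i.e., 1 for |omega| < 4, 0 otherwise]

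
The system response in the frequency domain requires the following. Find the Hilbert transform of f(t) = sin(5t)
The Hilbert transform shifts each frequency component by -pi/2.
H{sin(wt)} = -cos(wt)
With w = 5: H{sin(5t)} = -cos(5t)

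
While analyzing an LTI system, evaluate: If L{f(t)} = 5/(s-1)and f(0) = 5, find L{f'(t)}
L{f'(t)}=s·F(s) - f(0)=5s/(s-1) - 5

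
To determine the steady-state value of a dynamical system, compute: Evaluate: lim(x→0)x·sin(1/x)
Squeeze theorem: -|x| ≤ x·sin(1/x) ≤ |x|
Since x → 0 as x → 0, by squeeze theorem the limit is 0

Answer: 0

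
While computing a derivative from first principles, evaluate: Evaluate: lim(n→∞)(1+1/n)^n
This is the definition of e^1: lim(1 + 1/n)^n=e^1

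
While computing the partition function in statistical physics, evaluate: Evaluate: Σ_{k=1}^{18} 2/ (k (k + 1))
Partial fractions: 2/(k(k+1))=2/k - 2/(k+1)
Telescoping sum: 2(1-1/19)=2·18/19

Answer: 36/19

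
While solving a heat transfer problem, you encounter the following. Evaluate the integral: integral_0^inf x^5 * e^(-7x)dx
This is a Gamma integral. Substitute u = 7x (du = 7 dx):
integral_0^inf x^5 * e^(-7x) dx = (1/7^6) integral_0^inf u^5 * e^(-u) du
= Gamma(6)/7^6 = 5!/7^6 = 120/117649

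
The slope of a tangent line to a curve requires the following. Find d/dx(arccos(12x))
d/dx[arccos(u)] = -u'/√(1-u²), u = 12x, u' = 12

Answer: -12/√(1-144x²)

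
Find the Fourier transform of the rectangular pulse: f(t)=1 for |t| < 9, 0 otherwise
F(omega)=integral from -9 to 9 of e^(-j*omega*t) dt
=2*sin(9*omega)/omega=18*sinc(9*omega/pi)

Answer: 2*sin(9*omega)/omega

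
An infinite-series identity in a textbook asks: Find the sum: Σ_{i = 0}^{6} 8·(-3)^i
Geometric series: S=a(1 - r^n)/(1 - r)
a=8, r=-3, n=7
S=8(1+2187)/4=4376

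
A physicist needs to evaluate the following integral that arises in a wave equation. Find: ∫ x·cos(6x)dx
By parts: u = x, dv = cos(6x) dx
du = dx, v = sin(6x)/6
= x·sin(6x)/6 + cos(6x)/6² + C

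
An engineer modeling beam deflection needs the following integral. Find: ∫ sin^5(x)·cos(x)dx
Let u = sin(x), du = cos(x) dx
∫ u^5 du = u^6/6+C

Answer: sin^6(x)/6+C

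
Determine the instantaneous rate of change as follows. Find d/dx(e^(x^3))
Chain rule: d/dx[e^u]=e^u · u' where u=x^3
u'=3x^2

Answer: 3x^2·e^(x^3)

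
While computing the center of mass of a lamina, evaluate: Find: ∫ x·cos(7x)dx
By parts: u = x, dv = cos(7x) dx
du = dx, v = sin(7x)/7
= x·sin(7x)/7 + cos(7x)/7² + C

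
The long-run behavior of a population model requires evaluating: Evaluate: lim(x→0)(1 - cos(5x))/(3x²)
Using 1-cos(u) ≈ u²/2 for small u:
(1-cos(5x)) ≈ (5x)²/2 = 25x²/2
So limit = 25/(2·3) = 25/6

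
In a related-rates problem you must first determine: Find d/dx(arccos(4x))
d/dx[arccos(u)] = -u'/√(1-u²), u = 4x, u' = 4

Answer: -4/√(1 - 16x²)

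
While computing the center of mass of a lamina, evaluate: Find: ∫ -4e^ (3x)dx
Since d/dx[e^(3x)] = 3e^(3x), we get -4/3 e^(3x) + C

Answer: (-4/3)e^(3x) + C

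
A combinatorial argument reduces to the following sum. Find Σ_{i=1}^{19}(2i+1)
= 2·Σ i + 1·19 = 2·190 + 19 = 399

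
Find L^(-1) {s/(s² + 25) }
L^(-1){s/(s²+w²)} = cos(wt)
Here w = 5

Answer: cos(5t)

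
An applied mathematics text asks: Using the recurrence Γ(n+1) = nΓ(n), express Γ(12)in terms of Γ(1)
Γ(12) = 11Γ(11) = 11·10Γ(10) = ... = 11!·Γ(1) = 39916800·Γ(1)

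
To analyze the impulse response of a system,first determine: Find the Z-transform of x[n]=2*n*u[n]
Z{n * u[n]} = z/(z-1)^2
By linearity: Z{2 * n * u[n]} = 2z/(z-1)^2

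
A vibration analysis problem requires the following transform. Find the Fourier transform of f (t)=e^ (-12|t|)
Using the standard pair: F{e^(-a|t|)} = 2a/(a^2 + omega^2)
With a = 12: F(omega) = 24/(144 + omega^2)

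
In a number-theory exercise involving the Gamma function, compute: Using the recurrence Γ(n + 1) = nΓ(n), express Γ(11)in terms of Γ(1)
Γ(11) = 10Γ(10) = 10·9Γ(9) = ... = 10!·Γ(1) = 3628800·Γ(1)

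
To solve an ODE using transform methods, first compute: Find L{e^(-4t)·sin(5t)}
First shifting: L{e^(at)f(t)} = F(s-a)
L{sin(5t)} = 5/(s² + 25)
Shift: 5/((s + 4)² + 25)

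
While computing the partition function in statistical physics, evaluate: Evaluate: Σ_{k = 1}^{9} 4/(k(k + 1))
Partial fractions: 4/(k(k + 1)) = 4/k - 4/(k + 1)
Telescoping sum: 4(1 - 1/10) = 4·9/10

Answer: 18/5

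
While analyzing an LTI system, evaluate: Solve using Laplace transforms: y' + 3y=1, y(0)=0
Take L of both sides: sY(s) - 0 + 3Y(s)=1/s
Y(s)(s + 3)=1/s + 0
Y(s)=1/(s(s + 3)) + 0/(s + 3)
Partial fractions: 1/(s(s + 3))=(1/3)/s - (1/3)/(s + 3)
So Y(s)=(1/3)/s - (1/3)/(s + 3)
Inverse transform (L^(-1){1/s}=1, L^(-1){1/(s + 3)}=e^(-3t)):

Answer: y(t)=1/3 - (1/3)·e^(-3t)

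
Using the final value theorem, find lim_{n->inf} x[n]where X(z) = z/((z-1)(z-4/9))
Final value theorem: lim x[n] = lim_{z->1} (z-1) * X(z)
(z-1) * X(z) = z/(z-4/9)
As z->1: 1/(1-4/9) = 1/(5/9) = 9/5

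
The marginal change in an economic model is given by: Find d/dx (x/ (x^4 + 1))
Quotient rule: (f/g)' = (f'g - fg')/g²
f = x, f' = 1
g = x^4 + 1, g' = 4x^3

Answer: (1·(x^4 + 1) - 4x^4)/(x^4 + 1)²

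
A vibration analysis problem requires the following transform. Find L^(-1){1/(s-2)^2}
L^(-1){1/(s-a)^n}=t^(n-1)·e^(at)/(n-1)!
Here a=2, n=2: t^1·e^(2t)/1

Answer: t·e^(2t)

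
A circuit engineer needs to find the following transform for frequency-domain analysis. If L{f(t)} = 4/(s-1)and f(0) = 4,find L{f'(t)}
L{f'(t)}=s·F(s) - f(0)=4s/(s-1) - 4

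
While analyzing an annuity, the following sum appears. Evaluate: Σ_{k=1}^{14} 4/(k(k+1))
Partial fractions: 4/(k(k+1))=4/k - 4/(k+1)
Telescoping sum: 4(1-1/15)=4·14/15

Answer: 56/15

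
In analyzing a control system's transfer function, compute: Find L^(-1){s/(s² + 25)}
L^(-1){s/(s² + w²)}=cos(wt)
Here w=5

Answer: cos(5t)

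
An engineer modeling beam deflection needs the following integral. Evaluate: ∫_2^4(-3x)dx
Step 1: Find antiderivative F(x) = (-3/2)x^2
Step 2: F(4) - F(2) = -24 - (-6) = -18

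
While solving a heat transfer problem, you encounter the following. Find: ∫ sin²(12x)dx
Using identity sin²(u)=(1 - cos(2u))/2:
∫ (1 - cos(24x))/2 dx=x/2 - sin(24x)/48 + C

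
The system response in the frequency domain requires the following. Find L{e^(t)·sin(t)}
First shifting: L{e^(at)f(t)}=F(s-a)
L{sin(t)}=1/(s²+1)
Shift: 1/((s-1)²+1)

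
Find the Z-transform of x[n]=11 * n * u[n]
Z{n*u[n]}=z/(z-1)^2
By linearity: Z{11*n*u[n]}=11z/(z-1)^2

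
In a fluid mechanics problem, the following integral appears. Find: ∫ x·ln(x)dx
By parts: u=ln(x), dv=x dx
du=1/x dx, v=x^2/2
=x^2·ln(x)/2 - ∫ x/2 dx
=x^2·ln(x)/2 - x^2/4 + C

Answer: x^2(ln(x)/2 - 1/4) + C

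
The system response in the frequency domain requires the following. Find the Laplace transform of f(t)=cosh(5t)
L{cosh(at)}=s/(s²-a²)
L{cosh(5t)}=s/(s²-25)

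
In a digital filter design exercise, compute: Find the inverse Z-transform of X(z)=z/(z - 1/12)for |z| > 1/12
Standard pair: z/(z-a) <-> a^n * u[n] for causal signals
With a = 1/12: x[n] = (1/12)^n * u[n]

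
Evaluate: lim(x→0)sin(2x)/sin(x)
sin(u) ≈ u for small u:
sin(2x)/sin(x) ≈ 2x/(x) = 2/1

Answer: 2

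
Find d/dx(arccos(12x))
d/dx[arccos(u)] = -u'/√(1-u²), u = 12x, u' = 12

Answer: -12/√(1 - 144x²)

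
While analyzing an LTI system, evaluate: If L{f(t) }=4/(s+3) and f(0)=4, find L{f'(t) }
L{f'(t)} = s·F(s) - f(0) = 4s/(s+3)-4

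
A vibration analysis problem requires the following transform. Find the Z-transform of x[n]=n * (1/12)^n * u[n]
Using the property Z{n * a^n * u[n]} = az/(z-a)^2
With a = 1/12: X(z) = (1/12)z/(z - 1/12)^2, |z| > 1/12

Answer: (1/12)z/(z - 1/12)^2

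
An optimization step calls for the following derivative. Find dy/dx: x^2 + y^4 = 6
Differentiate: 2x + 4y^3·(dy/dx) = 0
dy/dx = -2x/(4y^3)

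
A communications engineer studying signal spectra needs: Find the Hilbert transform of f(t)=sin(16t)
The Hilbert transform shifts each frequency component by -pi/2.
H{sin(wt)}=-cos(wt)
With w=16: H{sin(16t)}=-cos(16t)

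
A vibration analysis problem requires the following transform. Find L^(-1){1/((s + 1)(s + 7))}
Partial fractions: 1/((s + 1)(s + 7)) = A/(s + 1) + B/(s + 7)
Cover-up: A = 1/(s + 7)|_{s = -1} = 1/6; B = 1/(s + 1)|_{s = -7} = -1/6
L^(-1) = (1/6)e^(-t) - (1/6)e^(-7t)

Answer: (1/6)(e^(-t) - e^(-7t))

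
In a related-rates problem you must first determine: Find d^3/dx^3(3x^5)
Apply power rule 3 times:
d^1: 15x^4
d^2: 60x^3
d^3: 180x^2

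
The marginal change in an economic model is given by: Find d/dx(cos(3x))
Chain rule: d/dx[cos(u)] = -sin(u)·u' where u = 3x
u' = 3

Answer: -3·sin(3x)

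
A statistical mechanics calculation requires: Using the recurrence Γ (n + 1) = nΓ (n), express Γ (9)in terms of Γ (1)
Γ(9)=8Γ(8)=8·7Γ(7)=...=8!·Γ(1)=40320·Γ(1)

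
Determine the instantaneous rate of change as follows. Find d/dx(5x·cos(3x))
Product rule: (fg)' = f'g+fg'
f = 5x, f' = 5
g = cos(3x), g' = -3·sin(3x)

Answer: 5·cos(3x)-15x·sin(3x)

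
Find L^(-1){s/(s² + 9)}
L^(-1){s/(s²+w²)} = cos(wt)
Here w = 3

Answer: cos(3t)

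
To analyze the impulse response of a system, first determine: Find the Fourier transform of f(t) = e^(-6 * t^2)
The Fourier transform of a Gaussian e^(-a * t^2) is sqrt(pi/a) * e^(-omega^2/(4a)).
With a = 6: F(omega) = sqrt(pi/6) * e^(-omega^2/24)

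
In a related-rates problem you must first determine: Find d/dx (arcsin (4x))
d/dx[arcsin(u)] = u'/√(1-u²), u = 4x, u' = 4

Answer: 4/√(1-16x²)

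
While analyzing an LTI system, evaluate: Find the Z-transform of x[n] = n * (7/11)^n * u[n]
Using the property Z{n * a^n * u[n]}=az/(z-a)^2
With a=7/11: X(z)=(7/11)z/(z - 7/11)^2, |z| > 7/11

Answer: (7/11)z/(z - 7/11)^2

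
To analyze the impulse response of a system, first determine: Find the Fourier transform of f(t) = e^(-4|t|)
Using the standard pair: F{e^(-a|t|)}=2a/(a^2+omega^2)
With a=4: F(omega)=8/(16+omega^2)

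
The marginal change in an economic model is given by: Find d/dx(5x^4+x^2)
Power rule: d/dx(ax^n) = n·a·x^(n-1)
Term by term: 20·x^3 + 2·x

Answer: 20x^3 + 2x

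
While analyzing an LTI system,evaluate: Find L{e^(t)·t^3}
First shifting: L{e^(at)f(t)} = F(s-a)
L{t^3} = 6/s^4
Shift s → s-1: 6/(s-1)^4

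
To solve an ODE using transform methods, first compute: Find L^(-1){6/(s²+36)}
L^(-1){w/(s² + w²)}=sin(wt)
Here w=6

Answer: sin(6t)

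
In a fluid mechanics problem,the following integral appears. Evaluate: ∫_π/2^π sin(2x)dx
Antiderivative: -cos(2x)/2
Evaluate at bounds: [-cos(2·π)/2] - [-cos(2·π/2)/2]
=(-(1)+(-1))/2=-1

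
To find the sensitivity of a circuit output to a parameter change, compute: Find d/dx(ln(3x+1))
Chain rule: d/dx[ln(u)]=u'/u where u=3x+1
u'=3

Answer: (3)/(3x+1)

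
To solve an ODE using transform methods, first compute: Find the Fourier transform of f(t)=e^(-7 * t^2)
The Fourier transform of a Gaussian e^(-a * t^2) is sqrt(pi/a) * e^(-omega^2/(4a)).
With a = 7: F(omega) = sqrt(pi/7) * e^(-omega^2/28)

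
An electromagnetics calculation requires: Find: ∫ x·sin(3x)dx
By parts: u = x, dv = sin(3x) dx
du = dx, v = -cos(3x)/3
= -x·cos(3x)/3 + sin(3x)/3² + C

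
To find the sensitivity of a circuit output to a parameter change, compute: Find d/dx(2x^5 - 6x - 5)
Power rule: d/dx(ax^n)=n·a·x^(n-1)
Term by term: 10·x^4 - 6

Answer: 10x^4 - 6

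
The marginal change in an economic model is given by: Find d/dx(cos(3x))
Chain rule: d/dx[cos(u)]=-sin(u)·u' where u=3x
u'=3

Answer: -3·sin(3x)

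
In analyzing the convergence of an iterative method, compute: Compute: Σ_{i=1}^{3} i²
Using formula: Σ i^2=n(n+1)(2n+1)/6=3·4·7/6=14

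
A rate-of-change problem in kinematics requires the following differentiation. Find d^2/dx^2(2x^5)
Apply power rule 2 times:
d^1: 10x^4
d^2: 40x^3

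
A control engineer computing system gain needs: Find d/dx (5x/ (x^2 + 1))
Quotient rule: (f/g)' = (f'g - fg')/g²
f = 5x, f' = 5
g = x^2 + 1, g' = 2x

Answer: (5·(x^2 + 1) - 10x^2)/(x^2 + 1)²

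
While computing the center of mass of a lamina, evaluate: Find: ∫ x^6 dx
Using power rule: ∫ x^6 dx = 1/7 x^7+C = (1/7)x^7+C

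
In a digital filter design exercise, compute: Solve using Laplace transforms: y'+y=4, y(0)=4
Take L of both sides: sY(s) - 4 + Y(s)=4/s
Y(s)(s + 1)=4/s + 4
Y(s)=4/(s(s + 1)) + 4/(s + 1)
Partial fractions: 4/(s(s + 1))=4/s - 4/(s + 1)
So Y(s)=4/s
Inverse transform (L^(-1){1/s}=1, L^(-1){1/(s + 1)}=e^(-t)):

Answer: y(t)=4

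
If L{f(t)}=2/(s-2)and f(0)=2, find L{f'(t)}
L{f'(t)}=s·F(s) - f(0)=2s/(s-2)-2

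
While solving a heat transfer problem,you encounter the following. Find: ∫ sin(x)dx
Using standard integral: ∫ sin(x) dx = -cos(x)+C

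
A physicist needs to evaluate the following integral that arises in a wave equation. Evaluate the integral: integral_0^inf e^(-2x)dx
integral_0^inf e^(-2x) dx=[-1/2 * e^(-2x)]_0^inf
=0 - (-1/2)=1/2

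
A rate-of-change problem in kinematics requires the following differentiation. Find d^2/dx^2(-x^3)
Apply power rule 2 times:
d^1: -3x^2
d^2: -6x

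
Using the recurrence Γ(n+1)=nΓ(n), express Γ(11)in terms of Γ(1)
Γ(11) = 10Γ(10) = 10·9Γ(9) = ... = 10!·Γ(1) = 3628800·Γ(1)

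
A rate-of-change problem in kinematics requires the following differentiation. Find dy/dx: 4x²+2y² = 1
Differentiate: 8x + 4y·(dy/dx) = 0
dy/dx = -8x/(4y) = -2·(x/y)

Answer: dy/dx = -2·(x/y)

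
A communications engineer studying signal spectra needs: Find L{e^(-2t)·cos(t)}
First shifting: L{e^(at)f(t)} = F(s-a)
L{cos(t)} = s/(s²+1)
Shift: (s+2)/((s+2)²+1)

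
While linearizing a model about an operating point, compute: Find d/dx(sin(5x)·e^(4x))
Product rule: (fg)'=f'g+fg'
f=sin(5x), f'=5·cos(5x)
g=e^(4x), g'=4·e^(4x)

Answer: 5·cos(5x)·e^(4x)+4·sin(5x)·e^(4x)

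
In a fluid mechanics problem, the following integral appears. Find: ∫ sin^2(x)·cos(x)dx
Let u=sin(x), du=cos(x) dx
∫ u^2 du=u^3/3+C

Answer: sin^3(x)/3+C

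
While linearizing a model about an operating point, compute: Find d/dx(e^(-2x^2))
Chain rule: d/dx[e^u]=e^u · u' where u=-2x^2
u'=-4x

Answer: -4x·e^(-2x^2)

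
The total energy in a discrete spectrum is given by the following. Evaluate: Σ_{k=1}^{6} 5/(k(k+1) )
Partial fractions: 5/(k(k + 1))=5/k - 5/(k + 1)
Telescoping sum: 5(1 - 1/7)=5·6/7

Answer: 30/7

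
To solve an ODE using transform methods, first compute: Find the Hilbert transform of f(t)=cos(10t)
The Hilbert transform shifts each frequency component by -pi/2.
H{cos(wt)}=sin(wt)
With w=10: H{cos(10t)}=sin(10t)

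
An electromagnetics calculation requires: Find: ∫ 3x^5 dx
Using power rule: ∫ 3x^5 dx = 3/6 x^6+C = (1/2)x^6+C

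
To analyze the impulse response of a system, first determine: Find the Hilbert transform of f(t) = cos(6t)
The Hilbert transform shifts each frequency component by -pi/2.
H{cos(wt)} = sin(wt)
With w = 6: H{cos(6t)} = sin(6t)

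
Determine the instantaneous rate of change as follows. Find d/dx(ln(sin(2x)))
Chain rule: d/dx[ln(u)] = u'/u where u = sin(2x)
u' = 2cos(2x)

Answer: (2cos(2x))/(sin(2x))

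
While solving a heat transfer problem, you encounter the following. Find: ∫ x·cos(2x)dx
By parts: u=x, dv=cos(2x) dx
du=dx, v=sin(2x)/2
=x·sin(2x)/2+cos(2x)/2²+C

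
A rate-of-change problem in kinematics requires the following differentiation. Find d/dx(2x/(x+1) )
Quotient rule: (f/g)'=(f'g - fg')/g²
f=2x, f'=2
g=x + 1, g'=1

Answer: (2·(x + 1) - 2x)/(x + 1)²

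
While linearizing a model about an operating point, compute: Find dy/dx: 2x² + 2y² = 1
Differentiate: 4x+4y·(dy/dx) = 0
dy/dx = -4x/(4y) = -1·(x/y)

Answer: dy/dx = -1·(x/y)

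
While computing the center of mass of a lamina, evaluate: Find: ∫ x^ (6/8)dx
Power rule: ∫ x^(3/4) dx = x^(7/4)/(7/4)+C

Answer: (4/7)·x^(7/4)+C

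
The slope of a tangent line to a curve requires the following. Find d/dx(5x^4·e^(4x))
Product rule: (fg)' = f'g+fg'
f = 5x^4, f' = 20x^3
g = e^(4x), g' = 4·e^(4x)

Answer: 20x^3·e^(4x)+20x^4·e^(4x)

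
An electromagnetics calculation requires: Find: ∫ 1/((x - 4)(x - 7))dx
Partial fractions: 1/((x-4)(x-7))=A/(x-4)+B/(x-7)
A=-1/3, B=1/3
∫ [-1/3· 1/(x-4)+1/3· 1/(x-7)] dx
=(1/3)[ln|x-7| - ln|x-4|]+C

Answer: (1/3)·ln|(x-7)/(x-4)|+C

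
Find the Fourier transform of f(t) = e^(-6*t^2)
The Fourier transform of a Gaussian e^(-a * t^2) is sqrt(pi/a) * e^(-omega^2/(4a)).
With a = 6: F(omega) = sqrt(pi/6) * e^(-omega^2/24)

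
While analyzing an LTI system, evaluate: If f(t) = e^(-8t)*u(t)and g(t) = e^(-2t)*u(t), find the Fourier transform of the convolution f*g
By the convolution theorem: F{f * g}=F(omega) * G(omega)
F(omega)=1/(8 + j * omega), G(omega)=1/(2 + j * omega)
F{f * g}=1/((8 + j * omega)(2 + j * omega))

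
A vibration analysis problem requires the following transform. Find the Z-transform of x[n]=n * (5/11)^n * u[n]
Using the property Z{n*a^n*u[n]} = az/(z-a)^2
With a = 5/11: X(z) = (5/11)z/(z - 5/11)^2, |z| > 5/11

Answer: (5/11)z/(z - 5/11)^2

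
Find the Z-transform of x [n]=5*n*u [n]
Z{n*u[n]}=z/(z-1)^2
By linearity: Z{5*n*u[n]}=5z/(z-1)^2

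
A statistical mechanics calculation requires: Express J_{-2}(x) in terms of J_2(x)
For integer n: J_{-n}(x)=(-1)^n J_n(x)
With n=2: J_{-2}(x)=(-1)^2 J_2(x)=J_2(x)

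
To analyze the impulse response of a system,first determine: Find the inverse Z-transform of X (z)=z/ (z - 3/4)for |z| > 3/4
Standard pair: z/(z-a) <-> a^n*u[n] for causal signals
With a=3/4: x[n]=(3/4)^n*u[n]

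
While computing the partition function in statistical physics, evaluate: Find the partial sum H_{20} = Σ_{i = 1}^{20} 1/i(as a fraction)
H_20 = 1 + 1/2 + 1/3 + ... + 1/20
= 55835135/15519504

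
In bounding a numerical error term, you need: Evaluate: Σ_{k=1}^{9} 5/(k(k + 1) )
Partial fractions: 5/(k(k + 1)) = 5/k - 5/(k + 1)
Telescoping sum: 5(1 - 1/10) = 5·9/10

Answer: 9/2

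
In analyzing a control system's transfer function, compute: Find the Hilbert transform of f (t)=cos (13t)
The Hilbert transform shifts each frequency component by -pi/2.
H{cos(wt)}=sin(wt)
With w=13: H{cos(13t)}=sin(13t)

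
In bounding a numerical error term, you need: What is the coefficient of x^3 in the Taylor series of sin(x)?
sin(x)=Σ (-1)^k x^(2k + 1)/(2k + 1)!
For x^3: (-1)^1/3!=-1/6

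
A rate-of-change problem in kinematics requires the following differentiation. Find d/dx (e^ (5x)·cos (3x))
Product rule: (fg)' = f'g+fg'
f = e^(5x), f' = 5·e^(5x)
g = cos(3x), g' = -3·sin(3x)

Answer: 5·e^(5x)·cos(3x)-3·e^(5x)·sin(3x)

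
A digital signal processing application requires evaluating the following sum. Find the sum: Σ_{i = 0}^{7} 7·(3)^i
Geometric series: S = a(1 - r^n)/(1 - r)
a = 7, r = 3, n = 8
S = 7(1 - 6561)/-2 = 22960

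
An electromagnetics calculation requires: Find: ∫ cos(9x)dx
Using substitution u=9x: ∫ cos(u) du/9=sin(u)/9 + C

Answer: (1/9)sin(9x) + C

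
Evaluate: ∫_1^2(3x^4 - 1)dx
Step 1: Find antiderivative F(x)=(3/5)x^5 - x
Step 2: F(2) - F(1)=86/5 - (-2/5)=88/5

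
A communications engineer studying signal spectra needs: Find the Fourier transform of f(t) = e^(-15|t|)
Using the standard pair: F{e^(-a|t|)}=2a/(a^2 + omega^2)
With a=15: F(omega)=30/(225 + omega^2)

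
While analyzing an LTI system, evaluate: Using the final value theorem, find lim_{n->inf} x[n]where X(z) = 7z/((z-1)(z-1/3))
Final value theorem: lim x[n] = lim_{z->1} (z-1) * X(z)
(z-1) * X(z) = 7z/(z-1/3)
As z->1: 7/(1-1/3) = 7/(2/3) = 21/2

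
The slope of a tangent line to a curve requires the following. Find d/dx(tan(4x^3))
Chain rule: d/dx[tan(u)] = sec²(u)·u' where u = 4x^3
u' = 12x^2

Answer: 12x^2·sec²(4x^3)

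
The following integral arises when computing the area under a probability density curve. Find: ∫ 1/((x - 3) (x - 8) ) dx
Partial fractions: 1/((x-3)(x-8)) = A/(x-3)+B/(x-8)
A = -1/5, B = 1/5
∫ [-1/5· 1/(x-3)+1/5· 1/(x-8)] dx
= (1/5)[ln|x-8| - ln|x-3|]+C

Answer: (1/5)·ln|(x-8)/(x-3)|+C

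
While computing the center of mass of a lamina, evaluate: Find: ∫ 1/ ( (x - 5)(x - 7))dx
Partial fractions: 1/((x-5)(x-7))=A/(x-5) + B/(x-7)
A=-1/2, B=1/2
∫ [-1/2· 1/(x-5) + 1/2· 1/(x-7)] dx
=(1/2)[ln|x-7| - ln|x-5|] + C

Answer: (1/2)·ln|(x-7)/(x-5)| + C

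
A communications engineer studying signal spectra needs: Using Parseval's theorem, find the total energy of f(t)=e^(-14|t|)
Parseval's theorem: E=integral |f(t)|^2 dt=(1/2pi) integral |F(omega)|^2 domega
E=integral_{-inf}^{inf} e^(-28|t|) dt=2 * integral_0^inf e^(-28t) dt=2/(2 * 14)=1/14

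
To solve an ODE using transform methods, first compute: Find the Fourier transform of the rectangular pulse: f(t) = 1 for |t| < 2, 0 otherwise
F(omega) = integral from -2 to 2 of e^(-j*omega*t) dt
= 2*sin(2*omega)/omega = 4*sinc(2*omega/pi)

Answer: 2*sin(2*omega)/omega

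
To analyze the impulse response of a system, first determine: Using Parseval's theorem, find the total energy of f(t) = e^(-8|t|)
Parseval's theorem: E=integral |f(t)|^2 dt=(1/2pi) integral |F(omega)|^2 domega
E=integral_{-inf}^{inf} e^(-16|t|) dt=2 * integral_0^inf e^(-16t) dt=2/(2 * 8)=1/8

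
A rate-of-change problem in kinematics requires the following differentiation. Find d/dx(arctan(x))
d/dx[arctan(u)]=u'/(1 + u²), u=x, u'=1

Answer: 1/(1 + x²)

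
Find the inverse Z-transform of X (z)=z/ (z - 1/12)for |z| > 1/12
Standard pair: z/(z-a) <-> a^n * u[n] for causal signals
With a=1/12: x[n]=(1/12)^n * u[n]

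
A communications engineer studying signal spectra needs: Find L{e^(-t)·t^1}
First shifting: L{e^(at)f(t)}=F(s-a)
L{t^1}=1/s^2
Shift s → s+1: 1/(s+1)^2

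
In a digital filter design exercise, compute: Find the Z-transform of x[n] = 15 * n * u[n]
Z{n*u[n]} = z/(z-1)^2
By linearity: Z{15*n*u[n]} = 15z/(z-1)^2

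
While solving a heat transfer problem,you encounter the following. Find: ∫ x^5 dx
Using power rule: ∫ x^5 dx = 1/6 x^6 + C = (1/6)x^6 + C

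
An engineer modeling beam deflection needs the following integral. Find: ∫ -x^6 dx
Using power rule: ∫ -x^6 dx = -1/7 x^7 + C = (-1/7)x^7 + C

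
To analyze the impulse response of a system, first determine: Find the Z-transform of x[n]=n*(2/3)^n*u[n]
Using the property Z{n * a^n * u[n]} = az/(z-a)^2
With a = 2/3: X(z) = (2/3)z/(z - 2/3)^2, |z| > 2/3

Answer: (2/3)z/(z - 2/3)^2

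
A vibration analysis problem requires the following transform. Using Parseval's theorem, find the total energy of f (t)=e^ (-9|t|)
Parseval's theorem: E = integral |f(t)|^2 dt = (1/2pi) integral |F(omega)|^2 domega
E = integral_{-inf}^{inf} e^(-18|t|) dt = 2 * integral_0^inf e^(-18t) dt = 2/(2 * 9) = 1/9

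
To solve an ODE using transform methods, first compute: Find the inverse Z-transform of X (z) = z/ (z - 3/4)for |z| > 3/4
Standard pair: z/(z-a) <-> a^n*u[n] for causal signals
With a=3/4: x[n]=(3/4)^n*u[n]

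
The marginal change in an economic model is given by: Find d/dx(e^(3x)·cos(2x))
Product rule: (fg)'=f'g + fg'
f=e^(3x), f'=3·e^(3x)
g=cos(2x), g'=-2·sin(2x)

Answer: 3·e^(3x)·cos(2x) - 2·e^(3x)·sin(2x)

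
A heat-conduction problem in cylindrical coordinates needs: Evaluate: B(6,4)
B(x,y) = Γ(x)Γ(y)/Γ(x + y) = (x-1)!(y-1)!/(x + y-1)!
B(6,4) = 5!·3!/9! = 1/504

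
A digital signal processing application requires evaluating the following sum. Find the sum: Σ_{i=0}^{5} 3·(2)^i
Geometric series: S = a(1 - r^n)/(1 - r)
a = 3, r = 2, n = 6
S = 3(1-64)/-1 = 189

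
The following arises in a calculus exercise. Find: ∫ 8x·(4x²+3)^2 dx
Let u=4x² + 3, du=8x dx
∫ u^2 du=u^3/3 + C

Answer: (4x² + 3)^3/3 + C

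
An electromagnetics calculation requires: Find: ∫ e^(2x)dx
Since d/dx[e^(2x)] = 2e^(2x), we get 1/2 e^(2x)+C

Answer: (1/2)e^(2x)+C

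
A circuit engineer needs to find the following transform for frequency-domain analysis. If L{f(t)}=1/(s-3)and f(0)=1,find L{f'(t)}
L{f'(t)}=s·F(s) - f(0)=s/(s-3)-1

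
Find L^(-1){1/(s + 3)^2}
L^(-1){1/(s-a)^n} = t^(n-1)·e^(at)/(n-1)!
Here a = -3, n = 2: t^1·e^(-3t)/1

Answer: t·e^(-3t)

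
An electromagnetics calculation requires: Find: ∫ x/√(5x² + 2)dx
Let u=5x² + 2, du=10x dx
∫ (1/10)·u^(-1/2) du=√u/5 + C

Answer: √(5x² + 2)/5 + C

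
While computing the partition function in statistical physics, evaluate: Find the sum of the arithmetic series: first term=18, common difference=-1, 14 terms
Last term: a_n = 18+(14-1)·-1 = 5
Sum = n(a_1+a_n)/2 = 14(18+5)/2 = 161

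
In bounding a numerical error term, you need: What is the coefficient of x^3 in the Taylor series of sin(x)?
sin(x)=Σ (-1)^k x^(2k+1)/(2k+1)!
For x^3: (-1)^1/3!=-1/6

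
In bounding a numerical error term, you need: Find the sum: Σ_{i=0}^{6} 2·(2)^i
Geometric series: S=a(1 - r^n)/(1 - r)
a=2, r=2, n=7
S=2(1 - 128)/-1=254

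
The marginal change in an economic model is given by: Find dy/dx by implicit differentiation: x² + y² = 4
Differentiate both sides: 2x+2y·(dy/dx) = 0
Solve: dy/dx = -2x/(2y) = -x/y

Answer: dy/dx = -x/y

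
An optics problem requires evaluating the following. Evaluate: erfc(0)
erfc(x)=1 - erf(x); erfc(0)=1 - erf(0)=1 - 0=1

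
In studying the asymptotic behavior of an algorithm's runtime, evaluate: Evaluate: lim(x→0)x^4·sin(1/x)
Squeeze theorem: -|x^4| ≤ x^4·sin(1/x) ≤ |x^4|
Since x^4 → 0 as x → 0, by squeeze theorem the limit is 0

Answer: 0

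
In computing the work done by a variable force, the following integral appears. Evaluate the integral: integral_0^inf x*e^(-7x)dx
This is a Gamma integral. Substitute u=7x (du=7 dx):
integral_0^inf x*e^(-7x) dx=(1/7^2) integral_0^inf u^1*e^(-u) du
=Gamma(2)/7^2=1!/7^2=1/49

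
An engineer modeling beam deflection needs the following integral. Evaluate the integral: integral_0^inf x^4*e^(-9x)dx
This is a Gamma integral. Substitute u=9x (du=9 dx):
integral_0^inf x^4*e^(-9x) dx=(1/9^5) integral_0^inf u^4*e^(-u) du
=Gamma(5)/9^5=4!/9^5=24/59049

Answer: 8/19683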